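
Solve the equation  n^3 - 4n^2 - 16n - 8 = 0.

Possible rational roots are divisors of -8. Testing n = -2 gives 0, so (n + 2) is a factor.
Divide: n^3 - 4n^2 - 16n - 8 = (n + 2)(n^2 - 6n - 4).
Apply the quadratic formula to n^2 - 6n - 4 = 0: n = (6 +/- sqrt(52))/2, i.e. n ~= 6.6056 or n ~= -0.6056.

n = -2 or n = -0.6056 or n = 6.6056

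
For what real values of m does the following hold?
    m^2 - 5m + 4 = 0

Factor: (m - 1)(m - 4) = 0.
So m = 1 or m = 4.

m = 1 or m = 4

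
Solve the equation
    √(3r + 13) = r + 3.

r = 1

Square both sides: 3r + 13 = (r + 3)².
Expand and rearrange: r² + 3r - 4 = 0.
Solving gives r = 1 or r = -4.
Check each candidate in the original equation:
  r = 1: √(16) = 4, while r + 3 = 4 — valid.
  r = -4: √(1) = 1, while r + 3 = -1 — extraneous.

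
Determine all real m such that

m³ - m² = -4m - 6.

m = -1

Rearrange: m³ - m² + 4m + 6 = 0.
Possible rational roots are divisors of 6. Testing m = -1 gives 0, so (m + 1) is a factor.
Divide: m³ - m² + 4m + 6 = (m + 1)(m² - 2m + 6).
The quadratic m² - 2m + 6 has discriminant -20 < 0, so no further real roots.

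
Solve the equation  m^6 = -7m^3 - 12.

Let u = m^3. The equation becomes u^2 + 7u + 12 = 0.
Factor: (u + 3)(u + 4) = 0, so u = -3 or u = -4.
m^3 = -3 gives m = -(3)^(1/3) ~= -1.4422.
m^3 = -4 gives m = -(4)^(1/3) ~= -1.5874.

m = -1.5874 or m = -1.4422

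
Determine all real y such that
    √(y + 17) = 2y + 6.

y = -1

Square both sides: y + 17 = (2y + 6)².
Expand and rearrange: 4y² + 23y + 19 = 0.
Solving gives y = -1 or y = -4.75.
Check each candidate in the original equation:
  y = -1: √(16) = 4, while 2y + 6 = 4 — valid.
  y = -4.75: √(12.25) = 3.5, while 2y + 6 = -3.5 — extraneous.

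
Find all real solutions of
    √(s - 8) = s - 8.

Square both sides: s - 8 = (s - 8)².
Expand and rearrange: s² - 17s + 72 = 0.
Solving gives s = 9 or s = 8.
Check each candidate in the original equation:
  s = 9: √(1) = 1, while s - 8 = 1 — valid.
  s = 8: √(0) = 0, while s - 8 = 0 — valid.

s = 8 or s = 9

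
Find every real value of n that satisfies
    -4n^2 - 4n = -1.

Rearrange to standard form: -4n^2 - 4n + 1 = 0.
Discriminant: (-4)^2 - 4*(-4)*1 = 32.
Quadratic formula: n = (4 +/- sqrt(32)) / (-8).
So n = -sqrt(2)/2 - 1/2 ~= -1.2071 or n = -1/2 + sqrt(2)/2 ~= 0.2071.

n = -1.2071 or n = 0.2071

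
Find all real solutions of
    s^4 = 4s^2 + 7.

s = -2.3058 or s = 2.3058

Let u = s^2. The equation becomes u^2 - 4u - 7 = 0.
By the quadratic formula, u = 2 + sqrt(11) or u = 2 - sqrt(11).
s^2 = 2 + sqrt(11) gives s = +/-sqrt(2 + sqrt(11)) ~= +/-2.3058.
s^2 = 2 - sqrt(11) < 0 has no real solution.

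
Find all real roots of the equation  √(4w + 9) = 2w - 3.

w = 4

Square both sides: 4w + 9 = (2w - 3)².
Expand and rearrange: 4w² - 16w = 0.
Solving gives w = 4 or w = 0.
Check each candidate in the original equation:
  w = 4: √(25) = 5, while 2w - 3 = 5 — valid.
  w = 0: √(9) = 3, while 2w - 3 = -3 — extraneous.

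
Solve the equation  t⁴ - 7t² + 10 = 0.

t = -2.2361 or t = -1.4142 or t = 1.4142 or t = 2.2361

Let u = t². The equation becomes u² - 7u + 10 = 0.
Factor: (u - 2)(u - 5) = 0, so u = 2 or u = 5.
t² = 2 gives t = ±√(2) ≈ ±1.4142.
t² = 5 gives t = ±√(5) ≈ ±2.2361.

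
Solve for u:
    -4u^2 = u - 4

u = -1.1328 or u = 0.8828

Rearrange to standard form: -4u^2 - u + 4 = 0.
Discriminant: (-1)^2 - 4*(-4)*4 = 65.
Quadratic formula: u = (1 +/- sqrt(65)) / (-8).
So u = -sqrt(65)/8 - 1/8 ~= -1.1328 or u = -1/8 + sqrt(65)/8 ~= 0.8828.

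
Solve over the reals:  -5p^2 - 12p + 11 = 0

p = -3.1079 or p = 0.7079

Discriminant: (-12)^2 - 4*(-5)*11 = 364.
Quadratic formula: p = (12 +/- sqrt(364)) / (-10).
So p = -sqrt(91)/5 - 6/5 ~= -3.1079 or p = -6/5 + sqrt(91)/5 ~= 0.7079.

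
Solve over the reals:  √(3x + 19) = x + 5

Square both sides: 3x + 19 = (x + 5)².
Expand and rearrange: x² + 7x + 6 = 0.
Solving gives x = -1 or x = -6.
Check each candidate in the original equation:
  x = -1: √(16) = 4, while x + 5 = 4 — valid.
  x = -6: √(1) = 1, while x + 5 = -1 — extraneous.

x = -1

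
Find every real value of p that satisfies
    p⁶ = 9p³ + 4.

p = -0.7515 or p = 2.1123

Let u = p³. The equation becomes u² - 9u - 4 = 0.
By the quadratic formula, u = 9/2 + √(97)/2 or u = 9/2 - √(97)/2.
p³ = 9/2 + √(97)/2 gives p = ∛(9/2 + √(97)/2) ≈ 2.1123.
p³ = 9/2 - √(97)/2 gives p = -∛(-9/2 + √(97)/2) ≈ -0.7515.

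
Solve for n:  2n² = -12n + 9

n = -6.6742 or n = 0.6742

Rearrange to standard form: 2n² + 12n - 9 = 0.
Discriminant: (12)² − 4·2·(-9) = 216.
Quadratic formula: n = (-12 ± √216) / 4.
So n = -3 + 3·√(6)/2 ≈ 0.6742 or n = -3·√(6)/2 - 3 ≈ -6.6742.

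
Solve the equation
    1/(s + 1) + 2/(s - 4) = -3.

Multiply both sides by (s + 1)(s - 4):
(s - 4) + 2(s + 1) = -3(s + 1)(s - 4).
Expand and collect terms: -3s² + 6s + 14 = 0.
By the quadratic formula, s = (-6 ± √204) / -6, so s ≈ -1.3805 or s ≈ 3.3805.
Neither value makes a denominator zero (s ≠ -1, s ≠ 4), so both are valid.

s = -1.3805 or s = 3.3805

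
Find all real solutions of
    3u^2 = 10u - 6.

u = 0.7847 or u = 2.5486

Rearrange to standard form: 3u^2 - 10u + 6 = 0.
Discriminant: (-10)^2 - 4*3*6 = 28.
Quadratic formula: u = (10 +/- sqrt(28)) / 6.
So u = sqrt(7)/3 + 5/3 ~= 2.5486 or u = 5/3 - sqrt(7)/3 ~= 0.7847.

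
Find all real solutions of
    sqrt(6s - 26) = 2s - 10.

s = 7

Square both sides: 6s - 26 = (2s - 10)^2.
Expand and rearrange: 4s^2 - 46s + 126 = 0.
Solving gives s = 7 or s = 4.5.
Check each candidate in the original equation:
  s = 7: sqrt(16) = 4, while 2s - 10 = 4 — valid.
  s = 4.5: sqrt(1) = 1, while 2s - 10 = -1 — extraneous.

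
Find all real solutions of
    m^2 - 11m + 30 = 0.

m = 5 or m = 6

Factor: (m - 6)(m - 5) = 0.
So m = 6 or m = 5.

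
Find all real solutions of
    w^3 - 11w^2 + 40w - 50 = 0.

Possible rational roots are divisors of -50. Testing w = 5 gives 0, so (w - 5) is a factor.
Divide: w^3 - 11w^2 + 40w - 50 = (w - 5)(w^2 - 6w + 10).
The quadratic w^2 - 6w + 10 has discriminant -4 < 0, so no further real roots.

w = 5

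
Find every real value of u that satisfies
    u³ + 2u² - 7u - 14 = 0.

u = -2.6458 or u = -2 or u = 2.6458

Possible rational roots are divisors of -14. Testing u = -2 gives 0, so (u + 2) is a factor.
Divide: u³ + 2u² - 7u - 14 = (u + 2)(u² - 7).
Apply the quadratic formula to u² - 7 = 0: u = (0 ± √28)/2, i.e. u ≈ 2.6458 or u ≈ -2.6458.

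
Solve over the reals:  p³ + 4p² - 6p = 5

Rearrange: p³ + 4p² - 6p - 5 = 0.
Possible rational roots are divisors of -5. Testing p = -5 gives 0, so (p + 5) is a factor.
Divide: p³ + 4p² - 6p - 5 = (p + 5)(p² - p - 1).
Apply the quadratic formula to p² - p - 1 = 0: p = (1 ± √5)/2, i.e. p ≈ 1.618 or p ≈ -0.618.

p = -5 or p = -0.618 or p = 1.618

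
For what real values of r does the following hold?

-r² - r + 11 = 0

r = -3.8541 or r = 2.8541

Discriminant: (-1)² − 4·(-1)·11 = 45.
Quadratic formula: r = (1 ± √45) / (-2).
So r = -3·√(5)/2 - 1/2 ≈ -3.8541 or r = -1/2 + 3·√(5)/2 ≈ 2.8541.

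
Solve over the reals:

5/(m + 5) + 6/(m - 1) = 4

Multiply both sides by (m + 5)(m - 1):
5(m - 1) + 6(m + 5) = 4(m + 5)(m - 1).
Expand and collect terms: 4m^2 + 5m - 45 = 0.
By the quadratic formula, m = (-5 +/- sqrt(745)) / 8, so m ~= 2.7868 or m ~= -4.0368.
Neither value makes a denominator zero (m != -5, m != 1), so both are valid.

m = -4.0368 or m = 2.7868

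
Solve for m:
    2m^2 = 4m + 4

Rearrange to standard form: 2m^2 - 4m - 4 = 0.
Discriminant: (-4)^2 - 4*2*(-4) = 48.
Quadratic formula: m = (4 +/- sqrt(48)) / 4.
So m = 1 + sqrt(3) ~= 2.7321 or m = 1 - sqrt(3) ~= -0.7321.

m = -0.7321 or m = 2.7321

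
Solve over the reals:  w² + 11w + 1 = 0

w = -10.9083 or w = -0.0917

Discriminant: (11)² − 4·1·1 = 117.
Quadratic formula: w = (-11 ± √117) / 2.
So w = -11/2 + 3·√(13)/2 ≈ -0.0917 or w = -11/2 - 3·√(13)/2 ≈ -10.9083.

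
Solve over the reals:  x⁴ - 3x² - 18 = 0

x = -2.4495 or x = 2.4495

Let u = x². The equation becomes u² - 3u - 18 = 0.
Factor: (u + 3)(u - 6) = 0, so u = -3 or u = 6.
x² = -3 < 0 has no real solution.
x² = 6 gives x = ±√(6) ≈ ±2.4495.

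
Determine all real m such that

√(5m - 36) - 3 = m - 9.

Isolate the radical: √(5m - 36) = m - 6.
Square both sides: 5m - 36 = (m - 6)².
Expand and rearrange: m² - 17m + 72 = 0.
Solving gives m = 9 or m = 8.
Check each candidate in the original equation:
  m = 9: √(9) = 3, while m - 6 = 3 — valid.
  m = 8: √(4) = 2, while m - 6 = 2 — valid.

m = 8 or m = 9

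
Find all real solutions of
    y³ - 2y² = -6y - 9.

y = -1

Rearrange: y³ - 2y² + 6y + 9 = 0.
Possible rational roots are divisors of 9. Testing y = -1 gives 0, so (y + 1) is a factor.
Divide: y³ - 2y² + 6y + 9 = (y + 1)(y² - 3y + 9).
The quadratic y² - 3y + 9 has discriminant -27 < 0, so no further real roots.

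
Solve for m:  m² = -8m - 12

Bring every term to one side: m² + 8m + 12 = 0.
Factor: (m + 2)(m + 6) = 0.
So m = -2 or m = -6.

m = -6 or m = -2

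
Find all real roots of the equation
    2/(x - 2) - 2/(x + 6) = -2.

x = -4.8284 or x = 0.8284

Multiply both sides by (x - 2)(x + 6):
2(x + 6) - 2(x - 2) = -2(x - 2)(x + 6).
Expand and collect terms: -2x² - 8x + 8 = 0.
By the quadratic formula, x = (8 ± √128) / -4, so x ≈ -4.8284 or x ≈ 0.8284.
Neither value makes a denominator zero (x ≠ 2, x ≠ -6), so both are valid.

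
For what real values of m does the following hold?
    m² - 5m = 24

Bring every term to one side: m² - 5m - 24 = 0.
Factor: (m + 3)(m - 8) = 0.
So m = -3 or m = 8.

m = -3 or m = 8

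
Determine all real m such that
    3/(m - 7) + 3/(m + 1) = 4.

Multiply both sides by (m - 7)(m + 1):
3(m + 1) + 3(m - 7) = 4(m - 7)(m + 1).
Expand and collect terms: 4m² - 30m - 10 = 0.
By the quadratic formula, m = (30 ± √1060) / 8, so m ≈ 7.8197 or m ≈ -0.3197.
Neither value makes a denominator zero (m ≠ 7, m ≠ -1), so both are valid.

m = -0.3197 or m = 7.8197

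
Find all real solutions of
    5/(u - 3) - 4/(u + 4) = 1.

u = -6.6332 or u = 6.6332

Multiply both sides by (u - 3)(u + 4):
5(u + 4) - 4(u - 3) = (u - 3)(u + 4).
Expand and collect terms: u^2 - 44 = 0.
By the quadratic formula, u = (0 +/- sqrt(176)) / 2, so u ~= 6.6332 or u ~= -6.6332.
Neither value makes a denominator zero (u != 3, u != -4), so both are valid.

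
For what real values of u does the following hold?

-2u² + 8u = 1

Rearrange to standard form: -2u² + 8u - 1 = 0.
Discriminant: (8)² − 4·(-2)·(-1) = 56.
Quadratic formula: u = (-8 ± √56) / (-4).
So u = 2 - √(14)/2 ≈ 0.1292 or u = √(14)/2 + 2 ≈ 3.8708.

u = 0.1292 or u = 3.8708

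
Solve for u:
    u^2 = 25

Bring every term to one side: u^2 - 25 = 0.
Factor: (u - 5)(u + 5) = 0.
So u = 5 or u = -5.

u = -5 or u = 5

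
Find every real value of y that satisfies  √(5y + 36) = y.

Square both sides: 5y + 36 = (y)².
Expand and rearrange: y² - 5y - 36 = 0.
Solving gives y = 9 or y = -4.
Check each candidate in the original equation:
  y = 9: √(81) = 9, while y = 9 — valid.
  y = -4: √(16) = 4, while y = -4 — extraneous.

y = 9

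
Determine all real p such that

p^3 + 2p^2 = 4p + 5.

Rearrange: p^3 + 2p^2 - 4p - 5 = 0.
Possible rational roots are divisors of -5. Testing p = -1 gives 0, so (p + 1) is a factor.
Divide: p^3 + 2p^2 - 4p - 5 = (p + 1)(p^2 + p - 5).
Apply the quadratic formula to p^2 + p - 5 = 0: p = (-1 +/- sqrt(21))/2, i.e. p ~= 1.7913 or p ~= -2.7913.

p = -2.7913 or p = -1 or p = 1.7913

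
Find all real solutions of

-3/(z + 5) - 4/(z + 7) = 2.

z = -9.886 or z = -5.614

Multiply both sides by (z + 5)(z + 7):
-3(z + 7) - 4(z + 5) = 2(z + 5)(z + 7).
Expand and collect terms: 2z^2 + 31z + 111 = 0.
By the quadratic formula, z = (-31 +/- sqrt(73)) / 4, so z ~= -5.614 or z ~= -9.886.
Neither value makes a denominator zero (z != -5, z != -7), so both are valid.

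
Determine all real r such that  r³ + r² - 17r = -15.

Rearrange: r³ + r² - 17r + 15 = 0.
Possible rational roots are divisors of 15. Testing r = 3 gives 0, so (r - 3) is a factor.
Divide: r³ + r² - 17r + 15 = (r - 3)(r² + 4r - 5).
Factor the quadratic: r = 1 or r = -5.

r = -5 or r = 1 or r = 3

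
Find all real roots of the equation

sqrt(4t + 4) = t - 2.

t = 8

Square both sides: 4t + 4 = (t - 2)^2.
Expand and rearrange: t^2 - 8t = 0.
Solving gives t = 8 or t = 0.
Check each candidate in the original equation:
  t = 8: sqrt(36) = 6, while t - 2 = 6 — valid.
  t = 0: sqrt(4) = 2, while t - 2 = -2 — extraneous.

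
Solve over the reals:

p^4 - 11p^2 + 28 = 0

Let u = p^2. The equation becomes u^2 - 11u + 28 = 0.
Factor: (u - 4)(u - 7) = 0, so u = 4 or u = 7.
p^2 = 4 gives p = +/-2.
p^2 = 7 gives p = +/-sqrt(7) ~= +/-2.6458.

p = -2.6458 or p = -2 or p = 2 or p = 2.6458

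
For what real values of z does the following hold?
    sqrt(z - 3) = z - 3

z = 3 or z = 4

Square both sides: z - 3 = (z - 3)^2.
Expand and rearrange: z^2 - 7z + 12 = 0.
Solving gives z = 4 or z = 3.
Check each candidate in the original equation:
  z = 4: sqrt(1) = 1, while z - 3 = 1 — valid.
  z = 3: sqrt(0) = 0, while z - 3 = 0 — valid.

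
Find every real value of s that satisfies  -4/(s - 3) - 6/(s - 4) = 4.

s = 1 or s = 3.5

Multiply both sides by (s - 3)(s - 4):
-4(s - 4) - 6(s - 3) = 4(s - 3)(s - 4).
Expand and collect terms: 4s² - 18s + 14 = 0.
Factor or apply the quadratic formula: s = 3.5 or s = 1.
Neither value makes a denominator zero (s ≠ 3, s ≠ 4), so both are valid.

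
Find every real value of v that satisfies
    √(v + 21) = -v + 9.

v = 4

Square both sides: v + 21 = (-v + 9)².
Expand and rearrange: v² - 19v + 60 = 0.
Solving gives v = 15 or v = 4.
Check each candidate in the original equation:
  v = 15: √(36) = 6, while -v + 9 = -6 — extraneous.
  v = 4: √(25) = 5, while -v + 9 = 5 — valid.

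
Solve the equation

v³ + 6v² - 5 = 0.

v = -5.8541 or v = -1 or v = 0.8541

Possible rational roots are divisors of -5. Testing v = -1 gives 0, so (v + 1) is a factor.
Divide: v³ + 6v² - 5 = (v + 1)(v² + 5v - 5).
Apply the quadratic formula to v² + 5v - 5 = 0: v = (-5 ± √45)/2, i.e. v ≈ 0.8541 or v ≈ -5.8541.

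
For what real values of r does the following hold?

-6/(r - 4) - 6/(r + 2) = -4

r = -0.8541 or r = 5.8541

Multiply both sides by (r - 4)(r + 2):
-6(r + 2) - 6(r - 4) = -4(r - 4)(r + 2).
Expand and collect terms: -4r^2 + 20r + 20 = 0.
By the quadratic formula, r = (-20 +/- sqrt(720)) / -8, so r ~= -0.8541 or r ~= 5.8541.
Neither value makes a denominator zero (r != 4, r != -2), so both are valid.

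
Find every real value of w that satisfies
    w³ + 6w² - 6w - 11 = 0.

w = -6.6533 or w = -1 or w = 1.6533

Possible rational roots are divisors of -11. Testing w = -1 gives 0, so (w + 1) is a factor.
Divide: w³ + 6w² - 6w - 11 = (w + 1)(w² + 5w - 11).
Apply the quadratic formula to w² + 5w - 11 = 0: w = (-5 ± √69)/2, i.e. w ≈ 1.6533 or w ≈ -6.6533.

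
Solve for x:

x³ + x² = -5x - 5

Rearrange: x³ + x² + 5x + 5 = 0.
Possible rational roots are divisors of 5. Testing x = -1 gives 0, so (x + 1) is a factor.
Divide: x³ + x² + 5x + 5 = (x + 1)(x² + 5).
The quadratic x² + 5 has discriminant -20 < 0, so no further real roots.

x = -1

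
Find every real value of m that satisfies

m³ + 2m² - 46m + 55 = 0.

m = -8.3218 or m = 1.3218 or m = 5

Possible rational roots are divisors of 55. Testing m = 5 gives 0, so (m - 5) is a factor.
Divide: m³ + 2m² - 46m + 55 = (m - 5)(m² + 7m - 11).
Apply the quadratic formula to m² + 7m - 11 = 0: m = (-7 ± √93)/2, i.e. m ≈ 1.3218 or m ≈ -8.3218.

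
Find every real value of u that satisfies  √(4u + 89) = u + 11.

u = -2

Square both sides: 4u + 89 = (u + 11)².
Expand and rearrange: u² + 18u + 32 = 0.
Solving gives u = -2 or u = -16.
Check each candidate in the original equation:
  u = -2: √(81) = 9, while u + 11 = 9 — valid.
  u = -16: √(25) = 5, while u + 11 = -5 — extraneous.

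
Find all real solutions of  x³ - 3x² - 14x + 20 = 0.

x = -3.2361 or x = 1.2361 or x = 5

Possible rational roots are divisors of 20. Testing x = 5 gives 0, so (x - 5) is a factor.
Divide: x³ - 3x² - 14x + 20 = (x - 5)(x² + 2x - 4).
Apply the quadratic formula to x² + 2x - 4 = 0: x = (-2 ± √20)/2, i.e. x ≈ 1.2361 or x ≈ -3.2361.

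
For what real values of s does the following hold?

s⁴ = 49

s = -2.6458 or s = 2.6458

Let u = s². The equation becomes u² - 49 = 0.
Factor: (u + 7)(u - 7) = 0, so u = -7 or u = 7.
s² = -7 < 0 has no real solution.
s² = 7 gives s = ±√(7) ≈ ±2.6458.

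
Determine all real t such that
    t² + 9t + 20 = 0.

Factor: (t + 5)(t + 4) = 0.
So t = -5 or t = -4.

t = -5 or t = -4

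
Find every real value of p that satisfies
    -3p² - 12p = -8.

p = -4.582 or p = 0.582

Rearrange to standard form: -3p² - 12p + 8 = 0.
Discriminant: (-12)² − 4·(-3)·8 = 240.
Quadratic formula: p = (12 ± √240) / (-6).
So p = -2·√(15)/3 - 2 ≈ -4.582 or p = -2 + 2·√(15)/3 ≈ 0.582.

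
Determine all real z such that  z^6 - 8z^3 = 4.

Let u = z^3. The equation becomes u^2 - 8u - 4 = 0.
By the quadratic formula, u = 4 + 2*sqrt(5) or u = 4 - 2*sqrt(5).
z^3 = 4 + 2*sqrt(5) gives z = (4 + 2*sqrt(5))^(1/3) ~= 2.0386.
z^3 = 4 - 2*sqrt(5) gives z = -(-4 + 2*sqrt(5))^(1/3) ~= -0.7787.

z = -0.7787 or z = 2.0386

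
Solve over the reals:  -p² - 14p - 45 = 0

Factor: -1(p + 5)(p + 9) = 0.
So p = -5 or p = -9.

p = -9 or p = -5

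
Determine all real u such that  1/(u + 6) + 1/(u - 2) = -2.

Multiply both sides by (u + 6)(u - 2):
(u - 2) + (u + 6) = -2(u + 6)(u - 2).
Expand and collect terms: -2u² - 10u + 20 = 0.
By the quadratic formula, u = (10 ± √260) / -4, so u ≈ -6.5311 or u ≈ 1.5311.
Neither value makes a denominator zero (u ≠ -6, u ≠ 2), so both are valid.

u = -6.5311 or u = 1.5311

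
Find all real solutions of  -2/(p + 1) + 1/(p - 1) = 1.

Multiply both sides by (p + 1)(p - 1):
-2(p - 1) + (p + 1) = (p + 1)(p - 1).
Expand and collect terms: p² + p - 4 = 0.
By the quadratic formula, p = (-1 ± √17) / 2, so p ≈ 1.5616 or p ≈ -2.5616.
Neither value makes a denominator zero (p ≠ -1, p ≠ 1), so both are valid.

p = -2.5616 or p = 1.5616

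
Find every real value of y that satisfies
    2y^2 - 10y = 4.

y = -0.3723 or y = 5.3723

Rearrange to standard form: 2y^2 - 10y - 4 = 0.
Discriminant: (-10)^2 - 4*2*(-4) = 132.
Quadratic formula: y = (10 +/- sqrt(132)) / 4.
So y = 5/2 + sqrt(33)/2 ~= 5.3723 or y = 5/2 - sqrt(33)/2 ~= -0.3723.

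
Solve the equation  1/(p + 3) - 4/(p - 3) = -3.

Multiply both sides by (p + 3)(p - 3):
(p - 3) - 4(p + 3) = -3(p + 3)(p - 3).
Expand and collect terms: -3p^2 + 3p + 42 = 0.
By the quadratic formula, p = (-3 +/- sqrt(513)) / -6, so p ~= -3.2749 or p ~= 4.2749.
Neither value makes a denominator zero (p != -3, p != 3), so both are valid.

p = -3.2749 or p = 4.2749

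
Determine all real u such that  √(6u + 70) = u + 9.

u = -1

Square both sides: 6u + 70 = (u + 9)².
Expand and rearrange: u² + 12u + 11 = 0.
Solving gives u = -1 or u = -11.
Check each candidate in the original equation:
  u = -1: √(64) = 8, while u + 9 = 8 — valid.
  u = -11: √(4) = 2, while u + 9 = -2 — extraneous.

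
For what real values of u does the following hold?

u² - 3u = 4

u = -1 or u = 4

Bring every term to one side: u² - 3u - 4 = 0.
Factor: (u - 4)(u + 1) = 0.
So u = 4 or u = -1.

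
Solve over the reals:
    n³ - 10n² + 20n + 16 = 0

Possible rational roots are divisors of 16. Testing n = 4 gives 0, so (n - 4) is a factor.
Divide: n³ - 10n² + 20n + 16 = (n - 4)(n² - 6n - 4).
Apply the quadratic formula to n² - 6n - 4 = 0: n = (6 ± √52)/2, i.e. n ≈ 6.6056 or n ≈ -0.6056.

n = -0.6056 or n = 4 or n = 6.6056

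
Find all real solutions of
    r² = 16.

Bring every term to one side: r² - 16 = 0.
Factor: (r + 4)(r - 4) = 0.
So r = -4 or r = 4.

r = -4 or r = 4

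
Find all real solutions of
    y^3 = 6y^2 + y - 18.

Rearrange: y^3 - 6y^2 - y + 18 = 0.
Possible rational roots are divisors of 18. Testing y = 2 gives 0, so (y - 2) is a factor.
Divide: y^3 - 6y^2 - y + 18 = (y - 2)(y^2 - 4y - 9).
Apply the quadratic formula to y^2 - 4y - 9 = 0: y = (4 +/- sqrt(52))/2, i.e. y ~= 5.6056 or y ~= -1.6056.

y = -1.6056 or y = 2 or y = 5.6056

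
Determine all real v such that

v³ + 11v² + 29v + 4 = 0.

v = -6.8541 or v = -4 or v = -0.1459

Possible rational roots are divisors of 4. Testing v = -4 gives 0, so (v + 4) is a factor.
Divide: v³ + 11v² + 29v + 4 = (v + 4)(v² + 7v + 1).
Apply the quadratic formula to v² + 7v + 1 = 0: v = (-7 ± √45)/2, i.e. v ≈ -0.1459 or v ≈ -6.8541.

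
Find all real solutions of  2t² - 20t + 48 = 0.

Factor: 2(t - 6)(t - 4) = 0.
So t = 6 or t = 4.

t = 4 or t = 6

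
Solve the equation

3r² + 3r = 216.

Bring every term to one side: 3r² + 3r - 216 = 0.
Factor: 3(r - 8)(r + 9) = 0.
So r = 8 or r = -9.

r = -9 or r = 8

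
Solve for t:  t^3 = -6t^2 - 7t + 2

t = -4.2361 or t = -2 or t = 0.2361

Rearrange: t^3 + 6t^2 + 7t - 2 = 0.
Possible rational roots are divisors of -2. Testing t = -2 gives 0, so (t + 2) is a factor.
Divide: t^3 + 6t^2 + 7t - 2 = (t + 2)(t^2 + 4t - 1).
Apply the quadratic formula to t^2 + 4t - 1 = 0: t = (-4 +/- sqrt(20))/2, i.e. t ~= 0.2361 or t ~= -4.2361.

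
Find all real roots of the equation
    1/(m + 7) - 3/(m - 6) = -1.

m = -7.8217 or m = 8.8217

Multiply both sides by (m + 7)(m - 6):
(m - 6) - 3(m + 7) = -(m + 7)(m - 6).
Expand and collect terms: -m² + m + 69 = 0.
By the quadratic formula, m = (-1 ± √277) / -2, so m ≈ -7.8217 or m ≈ 8.8217.
Neither value makes a denominator zero (m ≠ -7, m ≠ 6), so both are valid.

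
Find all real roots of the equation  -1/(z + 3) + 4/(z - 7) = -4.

z = -2.7213 or z = 5.9713

Multiply both sides by (z + 3)(z - 7):
-(z - 7) + 4(z + 3) = -4(z + 3)(z - 7).
Expand and collect terms: -4z^2 + 13z + 65 = 0.
By the quadratic formula, z = (-13 +/- sqrt(1209)) / -8, so z ~= -2.7213 or z ~= 5.9713.
Neither value makes a denominator zero (z != -3, z != 7), so both are valid.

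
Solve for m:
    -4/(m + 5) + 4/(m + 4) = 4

Multiply both sides by (m + 5)(m + 4):
-4(m + 4) + 4(m + 5) = 4(m + 5)(m + 4).
Expand and collect terms: 4m^2 + 36m + 76 = 0.
By the quadratic formula, m = (-36 +/- sqrt(80)) / 8, so m ~= -3.382 or m ~= -5.618.
Neither value makes a denominator zero (m != -5, m != -4), so both are valid.

m = -5.618 or m = -3.382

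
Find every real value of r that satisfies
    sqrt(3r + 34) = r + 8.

r = -3

Square both sides: 3r + 34 = (r + 8)^2.
Expand and rearrange: r^2 + 13r + 30 = 0.
Solving gives r = -3 or r = -10.
Check each candidate in the original equation:
  r = -3: sqrt(25) = 5, while r + 8 = 5 — valid.
  r = -10: sqrt(4) = 2, while r + 8 = -2 — extraneous.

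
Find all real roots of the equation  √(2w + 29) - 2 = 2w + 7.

w = -2

Isolate the radical: √(2w + 29) = 2w + 9.
Square both sides: 2w + 29 = (2w + 9)².
Expand and rearrange: 4w² + 34w + 52 = 0.
Solving gives w = -2 or w = -6.5.
Check each candidate in the original equation:
  w = -2: √(25) = 5, while 2w + 9 = 5 — valid.
  w = -6.5: √(16) = 4, while 2w + 9 = -4 — extraneous.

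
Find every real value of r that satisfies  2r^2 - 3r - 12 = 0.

Discriminant: (-3)^2 - 4*2*(-12) = 105.
Quadratic formula: r = (3 +/- sqrt(105)) / 4.
So r = 3/4 + sqrt(105)/4 ~= 3.3117 or r = 3/4 - sqrt(105)/4 ~= -1.8117.

r = -1.8117 or r = 3.3117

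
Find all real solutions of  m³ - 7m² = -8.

m = -1 or m = 1.1716 or m = 6.8284

Rearrange: m³ - 7m² + 8 = 0.
Possible rational roots are divisors of 8. Testing m = -1 gives 0, so (m + 1) is a factor.
Divide: m³ - 7m² + 8 = (m + 1)(m² - 8m + 8).
Apply the quadratic formula to m² - 8m + 8 = 0: m = (8 ± √32)/2, i.e. m ≈ 6.8284 or m ≈ 1.1716.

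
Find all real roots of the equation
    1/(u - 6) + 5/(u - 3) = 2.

Multiply both sides by (u - 6)(u - 3):
(u - 3) + 5(u - 6) = 2(u - 6)(u - 3).
Expand and collect terms: 2u² - 24u + 69 = 0.
By the quadratic formula, u = (24 ± √24) / 4, so u ≈ 7.2247 or u ≈ 4.7753.
Neither value makes a denominator zero (u ≠ 6, u ≠ 3), so both are valid.

u = 4.7753 or u = 7.2247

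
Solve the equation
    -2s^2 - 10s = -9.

Rearrange to standard form: -2s^2 - 10s + 9 = 0.
Discriminant: (-10)^2 - 4*(-2)*9 = 172.
Quadratic formula: s = (10 +/- sqrt(172)) / (-4).
So s = -sqrt(43)/2 - 5/2 ~= -5.7787 or s = -5/2 + sqrt(43)/2 ~= 0.7787.

s = -5.7787 or s = 0.7787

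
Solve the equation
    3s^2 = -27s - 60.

Bring every term to one side: 3s^2 + 27s + 60 = 0.
Factor: 3(s + 4)(s + 5) = 0.
So s = -4 or s = -5.

s = -5 or s = -4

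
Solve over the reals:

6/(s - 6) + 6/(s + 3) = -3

Multiply both sides by (s - 6)(s + 3):
6(s + 3) + 6(s - 6) = -3(s - 6)(s + 3).
Expand and collect terms: -3s² - 3s + 72 = 0.
By the quadratic formula, s = (3 ± √873) / -6, so s ≈ -5.4244 or s ≈ 4.4244.
Neither value makes a denominator zero (s ≠ 6, s ≠ -3), so both are valid.

s = -5.4244 or s = 4.4244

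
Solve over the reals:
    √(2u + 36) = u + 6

Square both sides: 2u + 36 = (u + 6)².
Expand and rearrange: u² + 10u = 0.
Solving gives u = 0 or u = -10.
Check each candidate in the original equation:
  u = 0: √(36) = 6, while u + 6 = 6 — valid.
  u = -10: √(16) = 4, while u + 6 = -4 — extraneous.

u = 0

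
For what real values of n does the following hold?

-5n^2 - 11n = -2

Rearrange to standard form: -5n^2 - 11n + 2 = 0.
Discriminant: (-11)^2 - 4*(-5)*2 = 161.
Quadratic formula: n = (11 +/- sqrt(161)) / (-10).
So n = -sqrt(161)/10 - 11/10 ~= -2.3689 or n = -11/10 + sqrt(161)/10 ~= 0.1689.

n = -2.3689 or n = 0.1689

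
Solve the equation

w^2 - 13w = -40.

Bring every term to one side: w^2 - 13w + 40 = 0.
Factor: (w - 8)(w - 5) = 0.
So w = 8 or w = 5.

w = 5 or w = 8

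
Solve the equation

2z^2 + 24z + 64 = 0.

Factor: 2(z + 4)(z + 8) = 0.
So z = -4 or z = -8.

z = -8 or z = -4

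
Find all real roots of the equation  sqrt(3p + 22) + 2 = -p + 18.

Isolate the radical: sqrt(3p + 22) = -p + 16.
Square both sides: 3p + 22 = (-p + 16)^2.
Expand and rearrange: p^2 - 35p + 234 = 0.
Solving gives p = 26 or p = 9.
Check each candidate in the original equation:
  p = 26: sqrt(100) = 10, while -p + 16 = -10 — extraneous.
  p = 9: sqrt(49) = 7, while -p + 16 = 7 — valid.

p = 9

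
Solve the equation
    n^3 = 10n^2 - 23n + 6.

Rearrange: n^3 - 10n^2 + 23n - 6 = 0.
Possible rational roots are divisors of -6. Testing n = 3 gives 0, so (n - 3) is a factor.
Divide: n^3 - 10n^2 + 23n - 6 = (n - 3)(n^2 - 7n + 2).
Apply the quadratic formula to n^2 - 7n + 2 = 0: n = (7 +/- sqrt(41))/2, i.e. n ~= 6.7016 or n ~= 0.2984.

n = 0.2984 or n = 3 or n = 6.7016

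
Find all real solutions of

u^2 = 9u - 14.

u = 2 or u = 7

Bring every term to one side: u^2 - 9u + 14 = 0.
Factor: (u - 2)(u - 7) = 0.
So u = 2 or u = 7.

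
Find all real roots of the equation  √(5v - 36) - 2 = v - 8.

v = 8 or v = 9

Isolate the radical: √(5v - 36) = v - 6.
Square both sides: 5v - 36 = (v - 6)².
Expand and rearrange: v² - 17v + 72 = 0.
Solving gives v = 9 or v = 8.
Check each candidate in the original equation:
  v = 9: √(9) = 3, while v - 6 = 3 — valid.
  v = 8: √(4) = 2, while v - 6 = 2 — valid.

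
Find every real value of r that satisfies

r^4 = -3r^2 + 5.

r = -1.0921 or r = 1.0921

Let u = r^2. The equation becomes u^2 + 3u - 5 = 0.
By the quadratic formula, u = -3/2 + sqrt(29)/2 or u = -sqrt(29)/2 - 3/2.
r^2 = -3/2 + sqrt(29)/2 gives r = +/-sqrt(-3/2 + sqrt(29)/2) ~= +/-1.0921.
r^2 = -sqrt(29)/2 - 3/2 < 0 has no real solution.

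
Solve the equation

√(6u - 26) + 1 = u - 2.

Isolate the radical: √(6u - 26) = u - 3.
Square both sides: 6u - 26 = (u - 3)².
Expand and rearrange: u² - 12u + 35 = 0.
Solving gives u = 7 or u = 5.
Check each candidate in the original equation:
  u = 7: √(16) = 4, while u - 3 = 4 — valid.
  u = 5: √(4) = 2, while u - 3 = 2 — valid.

u = 5 or u = 7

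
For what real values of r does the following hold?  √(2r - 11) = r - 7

Square both sides: 2r - 11 = (r - 7)².
Expand and rearrange: r² - 16r + 60 = 0.
Solving gives r = 10 or r = 6.
Check each candidate in the original equation:
  r = 10: √(9) = 3, while r - 7 = 3 — valid.
  r = 6: √(1) = 1, while r - 7 = -1 — extraneous.

r = 10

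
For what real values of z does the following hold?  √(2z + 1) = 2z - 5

Square both sides: 2z + 1 = (2z - 5)².
Expand and rearrange: 4z² - 22z + 24 = 0.
Solving gives z = 4 or z = 1.5.
Check each candidate in the original equation:
  z = 4: √(9) = 3, while 2z - 5 = 3 — valid.
  z = 1.5: √(4) = 2, while 2z - 5 = -2 — extraneous.

z = 4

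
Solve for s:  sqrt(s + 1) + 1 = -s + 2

Isolate the radical: sqrt(s + 1) = -s + 1.
Square both sides: s + 1 = (-s + 1)^2.
Expand and rearrange: s^2 - 3s = 0.
Solving gives s = 3 or s = 0.
Check each candidate in the original equation:
  s = 3: sqrt(4) = 2, while -s + 1 = -2 — extraneous.
  s = 0: sqrt(1) = 1, while -s + 1 = 1 — valid.

s = 0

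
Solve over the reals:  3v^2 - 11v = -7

Rearrange to standard form: 3v^2 - 11v + 7 = 0.
Discriminant: (-11)^2 - 4*3*7 = 37.
Quadratic formula: v = (11 +/- sqrt(37)) / 6.
So v = sqrt(37)/6 + 11/6 ~= 2.8471 or v = 11/6 - sqrt(37)/6 ~= 0.8195.

v = 0.8195 or v = 2.8471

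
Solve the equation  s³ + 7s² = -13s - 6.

s = -4.3028 or s = -2 or s = -0.6972

Rearrange: s³ + 7s² + 13s + 6 = 0.
Possible rational roots are divisors of 6. Testing s = -2 gives 0, so (s + 2) is a factor.
Divide: s³ + 7s² + 13s + 6 = (s + 2)(s² + 5s + 3).
Apply the quadratic formula to s² + 5s + 3 = 0: s = (-5 ± √13)/2, i.e. s ≈ -0.6972 or s ≈ -4.3028.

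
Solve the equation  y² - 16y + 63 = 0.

Factor: (y - 7)(y - 9) = 0.
So y = 7 or y = 9.

y = 7 or y = 9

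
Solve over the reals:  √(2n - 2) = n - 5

n = 9

Square both sides: 2n - 2 = (n - 5)².
Expand and rearrange: n² - 12n + 27 = 0.
Solving gives n = 9 or n = 3.
Check each candidate in the original equation:
  n = 9: √(16) = 4, while n - 5 = 4 — valid.
  n = 3: √(4) = 2, while n - 5 = -2 — extraneous.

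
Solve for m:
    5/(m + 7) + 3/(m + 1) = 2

Multiply both sides by (m + 7)(m + 1):
5(m + 1) + 3(m + 7) = 2(m + 7)(m + 1).
Expand and collect terms: 2m² + 8m - 12 = 0.
By the quadratic formula, m = (-8 ± √160) / 4, so m ≈ 1.1623 or m ≈ -5.1623.
Neither value makes a denominator zero (m ≠ -7, m ≠ -1), so both are valid.

m = -5.1623 or m = 1.1623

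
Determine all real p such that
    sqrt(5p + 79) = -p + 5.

Square both sides: 5p + 79 = (-p + 5)^2.
Expand and rearrange: p^2 - 15p - 54 = 0.
Solving gives p = 18 or p = -3.
Check each candidate in the original equation:
  p = 18: sqrt(169) = 13, while -p + 5 = -13 — extraneous.
  p = -3: sqrt(64) = 8, while -p + 5 = 8 — valid.

p = -3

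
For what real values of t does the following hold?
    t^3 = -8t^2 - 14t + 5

t = -5 or t = -3.3028 or t = 0.3028

Rearrange: t^3 + 8t^2 + 14t - 5 = 0.
Possible rational roots are divisors of -5. Testing t = -5 gives 0, so (t + 5) is a factor.
Divide: t^3 + 8t^2 + 14t - 5 = (t + 5)(t^2 + 3t - 1).
Apply the quadratic formula to t^2 + 3t - 1 = 0: t = (-3 +/- sqrt(13))/2, i.e. t ~= 0.3028 or t ~= -3.3028.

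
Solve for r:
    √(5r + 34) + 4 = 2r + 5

Isolate the radical: √(5r + 34) = 2r + 1.
Square both sides: 5r + 34 = (2r + 1)².
Expand and rearrange: 4r² - r - 33 = 0.
Solving gives r = 3 or r = -2.75.
Check each candidate in the original equation:
  r = 3: √(49) = 7, while 2r + 1 = 7 — valid.
  r = -2.75: √(20.25) = 4.5, while 2r + 1 = -4.5 — extraneous.

r = 3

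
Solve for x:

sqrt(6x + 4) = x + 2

Square both sides: 6x + 4 = (x + 2)^2.
Expand and rearrange: x^2 - 2x = 0.
Solving gives x = 2 or x = 0.
Check each candidate in the original equation:
  x = 2: sqrt(16) = 4, while x + 2 = 4 — valid.
  x = 0: sqrt(4) = 2, while x + 2 = 2 — valid.

x = 0 or x = 2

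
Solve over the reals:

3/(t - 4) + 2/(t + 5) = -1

t = -7.6904 or t = 1.6904

Multiply both sides by (t - 4)(t + 5):
3(t + 5) + 2(t - 4) = -(t - 4)(t + 5).
Expand and collect terms: -t² - 6t + 13 = 0.
By the quadratic formula, t = (6 ± √88) / -2, so t ≈ -7.6904 or t ≈ 1.6904.
Neither value makes a denominator zero (t ≠ 4, t ≠ -5), so both are valid.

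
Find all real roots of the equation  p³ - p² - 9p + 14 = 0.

p = -3.1926 or p = 2 or p = 2.1926

Possible rational roots are divisors of 14. Testing p = 2 gives 0, so (p - 2) is a factor.
Divide: p³ - p² - 9p + 14 = (p - 2)(p² + p - 7).
Apply the quadratic formula to p² + p - 7 = 0: p = (-1 ± √29)/2, i.e. p ≈ 2.1926 or p ≈ -3.1926.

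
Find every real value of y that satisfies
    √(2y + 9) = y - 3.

Square both sides: 2y + 9 = (y - 3)².
Expand and rearrange: y² - 8y = 0.
Solving gives y = 8 or y = 0.
Check each candidate in the original equation:
  y = 8: √(25) = 5, while y - 3 = 5 — valid.
  y = 0: √(9) = 3, while y - 3 = -3 — extraneous.

y = 8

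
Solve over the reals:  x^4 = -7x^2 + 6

x = -0.8786 or x = 0.8786

Let u = x^2. The equation becomes u^2 + 7u - 6 = 0.
By the quadratic formula, u = -7/2 + sqrt(73)/2 or u = -sqrt(73)/2 - 7/2.
x^2 = -7/2 + sqrt(73)/2 gives x = +/-sqrt(-7/2 + sqrt(73)/2) ~= +/-0.8786.
x^2 = -sqrt(73)/2 - 7/2 < 0 has no real solution.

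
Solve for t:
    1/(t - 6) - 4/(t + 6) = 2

t = -7.9307 or t = 6.4307

Multiply both sides by (t - 6)(t + 6):
(t + 6) - 4(t - 6) = 2(t - 6)(t + 6).
Expand and collect terms: 2t² + 3t - 102 = 0.
By the quadratic formula, t = (-3 ± √825) / 4, so t ≈ 6.4307 or t ≈ -7.9307.
Neither value makes a denominator zero (t ≠ 6, t ≠ -6), so both are valid.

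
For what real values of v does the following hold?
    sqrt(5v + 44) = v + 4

Square both sides: 5v + 44 = (v + 4)^2.
Expand and rearrange: v^2 + 3v - 28 = 0.
Solving gives v = 4 or v = -7.
Check each candidate in the original equation:
  v = 4: sqrt(64) = 8, while v + 4 = 8 — valid.
  v = -7: sqrt(9) = 3, while v + 4 = -3 — extraneous.

v = 4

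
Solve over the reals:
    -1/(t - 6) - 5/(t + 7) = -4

t = -5.776 or t = 6.276

Multiply both sides by (t - 6)(t + 7):
-(t + 7) - 5(t - 6) = -4(t - 6)(t + 7).
Expand and collect terms: -4t² + 2t + 145 = 0.
By the quadratic formula, t = (-2 ± √2324) / -8, so t ≈ -5.776 or t ≈ 6.276.
Neither value makes a denominator zero (t ≠ 6, t ≠ -7), so both are valid.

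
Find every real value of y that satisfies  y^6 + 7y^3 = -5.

y = -1.8364 or y = -0.9312

Let u = y^3. The equation becomes u^2 + 7u + 5 = 0.
By the quadratic formula, u = -7/2 + sqrt(29)/2 or u = -7/2 - sqrt(29)/2.
y^3 = -7/2 + sqrt(29)/2 gives y = -(7/2 - sqrt(29)/2)^(1/3) ~= -0.9312.
y^3 = -7/2 - sqrt(29)/2 gives y = -(sqrt(29)/2 + 7/2)^(1/3) ~= -1.8364.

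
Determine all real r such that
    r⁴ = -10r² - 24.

Let u = r². The equation becomes u² + 10u + 24 = 0.
Factor: (u + 4)(u + 6) = 0, so u = -4 or u = -6.
r² = -4 < 0 has no real solution.
r² = -6 < 0 has no real solution.

No real solutions.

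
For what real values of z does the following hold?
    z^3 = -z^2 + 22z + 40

z = -4 or z = -2 or z = 5

Rearrange: z^3 + z^2 - 22z - 40 = 0.
Possible rational roots are divisors of -40. Testing z = -4 gives 0, so (z + 4) is a factor.
Divide: z^3 + z^2 - 22z - 40 = (z + 4)(z^2 - 3z - 10).
Factor the quadratic: z = 5 or z = -2.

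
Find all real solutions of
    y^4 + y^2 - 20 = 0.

Let u = y^2. The equation becomes u^2 + u - 20 = 0.
Factor: (u + 5)(u - 4) = 0, so u = -5 or u = 4.
y^2 = -5 < 0 has no real solution.
y^2 = 4 gives y = +/-2.

y = -2 or y = 2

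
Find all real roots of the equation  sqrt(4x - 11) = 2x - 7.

x = 5

Square both sides: 4x - 11 = (2x - 7)^2.
Expand and rearrange: 4x^2 - 32x + 60 = 0.
Solving gives x = 5 or x = 3.
Check each candidate in the original equation:
  x = 5: sqrt(9) = 3, while 2x - 7 = 3 — valid.
  x = 3: sqrt(1) = 1, while 2x - 7 = -1 — extraneous.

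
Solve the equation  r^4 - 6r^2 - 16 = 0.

r = -2.8284 or r = 2.8284

Let u = r^2. The equation becomes u^2 - 6u - 16 = 0.
Factor: (u - 8)(u + 2) = 0, so u = 8 or u = -2.
r^2 = 8 gives r = +/-2*sqrt(2) ~= +/-2.8284.
r^2 = -2 < 0 has no real solution.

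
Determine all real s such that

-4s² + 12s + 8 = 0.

Discriminant: (12)² − 4·(-4)·8 = 272.
Quadratic formula: s = (-12 ± √272) / (-8).
So s = 3/2 - √(17)/2 ≈ -0.5616 or s = 3/2 + √(17)/2 ≈ 3.5616.

s = -0.5616 or s = 3.5616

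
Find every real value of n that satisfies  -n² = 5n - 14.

n = -7 or n = 2

Bring every term to one side: -n² - 5n + 14 = 0.
Factor: -1(n - 2)(n + 7) = 0.
So n = 2 or n = -7.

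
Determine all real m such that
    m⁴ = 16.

m = -2 or m = 2

Let u = m². The equation becomes u² - 16 = 0.
Factor: (u + 4)(u - 4) = 0, so u = -4 or u = 4.
m² = -4 < 0 has no real solution.
m² = 4 gives m = ±2.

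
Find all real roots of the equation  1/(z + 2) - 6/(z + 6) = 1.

Multiply both sides by (z + 2)(z + 6):
(z + 6) - 6(z + 2) = (z + 2)(z + 6).
Expand and collect terms: z^2 + 13z + 18 = 0.
By the quadratic formula, z = (-13 +/- sqrt(97)) / 2, so z ~= -1.5756 or z ~= -11.4244.
Neither value makes a denominator zero (z != -2, z != -6), so both are valid.

z = -11.4244 or z = -1.5756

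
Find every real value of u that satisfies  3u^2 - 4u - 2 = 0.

Discriminant: (-4)^2 - 4*3*(-2) = 40.
Quadratic formula: u = (4 +/- sqrt(40)) / 6.
So u = 2/3 + sqrt(10)/3 ~= 1.7208 or u = 2/3 - sqrt(10)/3 ~= -0.3874.

u = -0.3874 or u = 1.7208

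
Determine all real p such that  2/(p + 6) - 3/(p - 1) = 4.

Multiply both sides by (p + 6)(p - 1):
2(p - 1) - 3(p + 6) = 4(p + 6)(p - 1).
Expand and collect terms: 4p² + 21p - 4 = 0.
By the quadratic formula, p = (-21 ± √505) / 8, so p ≈ 0.184 or p ≈ -5.434.
Neither value makes a denominator zero (p ≠ -6, p ≠ 1), so both are valid.

p = -5.434 or p = 0.184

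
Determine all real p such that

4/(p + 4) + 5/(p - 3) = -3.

p = -5.6515 or p = 1.6515

Multiply both sides by (p + 4)(p - 3):
4(p - 3) + 5(p + 4) = -3(p + 4)(p - 3).
Expand and collect terms: -3p² - 12p + 28 = 0.
By the quadratic formula, p = (12 ± √480) / -6, so p ≈ -5.6515 or p ≈ 1.6515.
Neither value makes a denominator zero (p ≠ -4, p ≠ 3), so both are valid.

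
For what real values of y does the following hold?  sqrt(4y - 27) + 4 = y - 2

y = 7 or y = 9

Isolate the radical: sqrt(4y - 27) = y - 6.
Square both sides: 4y - 27 = (y - 6)^2.
Expand and rearrange: y^2 - 16y + 63 = 0.
Solving gives y = 9 or y = 7.
Check each candidate in the original equation:
  y = 9: sqrt(9) = 3, while y - 6 = 3 — valid.
  y = 7: sqrt(1) = 1, while y - 6 = 1 — valid.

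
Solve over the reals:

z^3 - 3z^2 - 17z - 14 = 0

z = -2 or z = -1.1401 or z = 6.1401

Possible rational roots are divisors of -14. Testing z = -2 gives 0, so (z + 2) is a factor.
Divide: z^3 - 3z^2 - 17z - 14 = (z + 2)(z^2 - 5z - 7).
Apply the quadratic formula to z^2 - 5z - 7 = 0: z = (5 +/- sqrt(53))/2, i.e. z ~= 6.1401 or z ~= -1.1401.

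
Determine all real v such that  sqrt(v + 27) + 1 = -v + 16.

v = 9

Isolate the radical: sqrt(v + 27) = -v + 15.
Square both sides: v + 27 = (-v + 15)^2.
Expand and rearrange: v^2 - 31v + 198 = 0.
Solving gives v = 22 or v = 9.
Check each candidate in the original equation:
  v = 22: sqrt(49) = 7, while -v + 15 = -7 — extraneous.
  v = 9: sqrt(36) = 6, while -v + 15 = 6 — valid.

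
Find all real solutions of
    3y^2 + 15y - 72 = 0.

y = -8 or y = 3

Factor: 3(y - 3)(y + 8) = 0.
So y = 3 or y = -8.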